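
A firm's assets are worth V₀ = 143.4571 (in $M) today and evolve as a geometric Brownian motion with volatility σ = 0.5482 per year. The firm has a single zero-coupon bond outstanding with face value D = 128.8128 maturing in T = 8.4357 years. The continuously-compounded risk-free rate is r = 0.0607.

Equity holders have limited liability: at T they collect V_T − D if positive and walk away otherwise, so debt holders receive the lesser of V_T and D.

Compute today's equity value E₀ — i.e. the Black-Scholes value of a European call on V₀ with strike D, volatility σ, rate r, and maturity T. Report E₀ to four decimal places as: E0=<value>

E0=100.1334

d₁ = [ln(V₀/D) + (r + σ²/2)T] / (σ√T)
   = [ln(143.4571/128.8128) + (0.0607 + 0.5·0.5482²)·8.4357] / (0.5482·√8.4357)
   = [0.107676 + 1.779609] / 1.592207 = 1.185326
d₂ = d₁ − σ√T = 1.185326 − 1.592207 = -0.406881
N(d₁) = 0.882056,  N(d₂) = 0.342048,  e^(−rT) = 0.599268
E₀ = V₀·N(d₁) − D·e^(−rT)·N(d₂)
   = 143.4571·0.882056 − 128.8128·0.599268·0.342048 = 100.133357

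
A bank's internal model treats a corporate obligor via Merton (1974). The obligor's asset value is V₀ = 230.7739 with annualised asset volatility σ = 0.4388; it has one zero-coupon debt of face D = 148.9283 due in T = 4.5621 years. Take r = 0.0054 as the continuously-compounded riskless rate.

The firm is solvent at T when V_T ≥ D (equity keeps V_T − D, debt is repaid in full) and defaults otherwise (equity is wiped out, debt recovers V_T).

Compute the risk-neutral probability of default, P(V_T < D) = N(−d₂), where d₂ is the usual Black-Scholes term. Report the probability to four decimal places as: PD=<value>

PD=0.4900

d₁ = [ln(V₀/D) + (r + σ²/2)T] / (σ√T)
   = [ln(230.7739/148.9283) + (0.0054 + 0.5·0.4388²)·4.5621] / (0.4388·√4.5621)
   = [0.437973 + 0.463841] / 0.937236 = 0.962206
d₂ = d₁ − σ√T = 0.962206 − 0.937236 = 0.024970
risk-neutral PD = N(−d₂) = N(-0.024970) = 0.490039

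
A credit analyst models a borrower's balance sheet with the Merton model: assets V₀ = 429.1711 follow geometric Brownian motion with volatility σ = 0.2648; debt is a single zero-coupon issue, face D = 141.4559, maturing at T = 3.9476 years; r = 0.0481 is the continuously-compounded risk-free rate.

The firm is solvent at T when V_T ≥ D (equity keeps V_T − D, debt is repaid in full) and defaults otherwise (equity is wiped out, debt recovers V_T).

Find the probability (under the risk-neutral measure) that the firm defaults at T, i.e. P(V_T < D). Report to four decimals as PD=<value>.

PD=0.0136

d₁ = [ln(V₀/D) + (r + σ²/2)T] / (σ√T)
   = [ln(429.1711/141.4559) + (0.0481 + 0.5·0.2648²)·3.9476] / (0.2648·√3.9476)
   = [1.109868 + 0.328281] / 0.526120 = 2.733500
d₂ = d₁ − σ√T = 2.733500 − 0.526120 = 2.207380
risk-neutral PD = N(−d₂) = N(-2.207380) = 0.013644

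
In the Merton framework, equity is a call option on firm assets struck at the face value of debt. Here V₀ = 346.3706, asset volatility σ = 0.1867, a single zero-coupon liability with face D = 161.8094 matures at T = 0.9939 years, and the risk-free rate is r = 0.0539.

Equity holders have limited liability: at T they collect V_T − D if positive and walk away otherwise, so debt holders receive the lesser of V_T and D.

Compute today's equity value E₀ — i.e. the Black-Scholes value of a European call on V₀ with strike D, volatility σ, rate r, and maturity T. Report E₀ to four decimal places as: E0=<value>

E0=193.0015

d₁ = [ln(V₀/D) + (r + σ²/2)T] / (σ√T)
   = [ln(346.3706/161.8094) + (0.0539 + 0.5·0.1867²)·0.9939] / (0.1867·√0.9939)
   = [0.761090 + 0.070893] / 0.186130 = 4.469913
d₂ = d₁ − σ√T = 4.469913 − 0.186130 = 4.283783
N(d₁) = 0.999996,  N(d₂) = 0.999991,  e^(−rT) = 0.947838
E₀ = V₀·N(d₁) − D·e^(−rT)·N(d₂)
   = 346.3706·0.999996 − 161.8094·0.947838·0.999991 = 193.001484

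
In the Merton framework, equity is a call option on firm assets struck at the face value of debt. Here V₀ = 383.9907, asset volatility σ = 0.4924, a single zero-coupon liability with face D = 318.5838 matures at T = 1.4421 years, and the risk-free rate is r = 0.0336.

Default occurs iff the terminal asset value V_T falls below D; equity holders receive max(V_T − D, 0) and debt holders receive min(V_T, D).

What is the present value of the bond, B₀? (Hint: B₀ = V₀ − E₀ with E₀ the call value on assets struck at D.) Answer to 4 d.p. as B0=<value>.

B0=257.8025

d₁ = [ln(V₀/D) + (r + σ²/2)T] / (σ√T)
   = [ln(383.9907/318.5838) + (0.0336 + 0.5·0.4924²)·1.4421] / (0.4924·√1.4421)
   = [0.186733 + 0.223279] / 0.591311 = 0.693394
d₂ = d₁ − σ√T = 0.693394 − 0.591311 = 0.102084
N(d₁) = 0.755969,  N(d₂) = 0.540655,  e^(−rT) = 0.952701
E₀ = V₀·N(d₁) − D·e^(−rT)·N(d₂)
   = 383.9907·0.755969 − 318.5838·0.952701·0.540655 = 126.188191
B₀ = V₀ − E₀ = 383.9907 − 126.188191 = 257.802509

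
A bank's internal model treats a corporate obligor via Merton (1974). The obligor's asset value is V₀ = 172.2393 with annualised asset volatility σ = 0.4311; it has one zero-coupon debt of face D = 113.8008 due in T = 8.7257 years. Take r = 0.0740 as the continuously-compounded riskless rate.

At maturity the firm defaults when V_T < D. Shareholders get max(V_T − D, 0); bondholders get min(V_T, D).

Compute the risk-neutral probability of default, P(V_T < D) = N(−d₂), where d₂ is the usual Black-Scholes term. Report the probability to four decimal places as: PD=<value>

d₁ = [ln(V₀/D) + (r + σ²/2)T] / (σ√T)
   = [ln(172.2393/113.8008) + (0.0740 + 0.5·0.4311²)·8.7257] / (0.4311·√8.7257)
   = [0.414435 + 1.456525] / 1.273439 = 1.469219
d₂ = d₁ − σ√T = 1.469219 − 1.273439 = 0.195780
risk-neutral PD = N(−d₂) = N(-0.195780) = 0.422391

PD=0.4224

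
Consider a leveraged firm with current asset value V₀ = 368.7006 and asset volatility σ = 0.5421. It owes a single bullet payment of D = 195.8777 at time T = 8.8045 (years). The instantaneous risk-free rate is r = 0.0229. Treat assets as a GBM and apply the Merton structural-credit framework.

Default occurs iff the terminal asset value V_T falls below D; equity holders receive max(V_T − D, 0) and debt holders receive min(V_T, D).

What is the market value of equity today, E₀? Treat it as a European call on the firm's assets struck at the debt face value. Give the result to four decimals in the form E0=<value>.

d₁ = [ln(V₀/D) + (r + σ²/2)T] / (σ√T)
   = [ln(368.7006/195.8777) + (0.0229 + 0.5·0.5421²)·8.8045] / (0.5421·√8.8045)
   = [0.632494 + 1.495323] / 1.608540 = 1.322826
d₂ = d₁ − σ√T = 1.322826 − 1.608540 = -0.285714
N(d₁) = 0.907053,  N(d₂) = 0.387549,  e^(−rT) = 0.817403
E₀ = V₀·N(d₁) − D·e^(−rT)·N(d₂)
   = 368.7006·0.907053 − 195.8777·0.817403·0.387549 = 272.380300

E0=272.3803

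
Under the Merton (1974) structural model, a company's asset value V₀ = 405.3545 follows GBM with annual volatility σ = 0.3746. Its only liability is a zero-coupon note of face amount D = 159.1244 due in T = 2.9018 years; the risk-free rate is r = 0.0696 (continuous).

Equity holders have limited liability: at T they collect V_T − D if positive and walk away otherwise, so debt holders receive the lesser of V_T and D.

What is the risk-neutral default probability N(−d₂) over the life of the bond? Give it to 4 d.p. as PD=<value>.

d₁ = [ln(V₀/D) + (r + σ²/2)T] / (σ√T)
   = [ln(405.3545/159.1244) + (0.0696 + 0.5·0.3746²)·2.9018] / (0.3746·√2.9018)
   = [0.935076 + 0.405563] / 0.638119 = 2.100924
d₂ = d₁ − σ√T = 2.100924 − 0.638119 = 1.462805
risk-neutral PD = N(−d₂) = N(-1.462805) = 0.071760

PD=0.0718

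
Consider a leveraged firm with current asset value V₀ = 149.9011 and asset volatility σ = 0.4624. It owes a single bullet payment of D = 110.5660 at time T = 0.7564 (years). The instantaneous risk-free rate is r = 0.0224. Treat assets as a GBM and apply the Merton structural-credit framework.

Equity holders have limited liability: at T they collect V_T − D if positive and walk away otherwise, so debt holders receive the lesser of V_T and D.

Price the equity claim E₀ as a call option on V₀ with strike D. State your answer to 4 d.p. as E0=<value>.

E0=47.3018

d₁ = [ln(V₀/D) + (r + σ²/2)T] / (σ√T)
   = [ln(149.9011/110.5660) + (0.0224 + 0.5·0.4624²)·0.7564] / (0.4624·√0.7564)
   = [0.304363 + 0.097808] / 0.402155 = 1.000039
d₂ = d₁ − σ√T = 1.000039 − 0.402155 = 0.597884
N(d₁) = 0.841354,  N(d₂) = 0.725041,  e^(−rT) = 0.983199
E₀ = V₀·N(d₁) − D·e^(−rT)·N(d₂)
   = 149.9011·0.841354 − 110.5660·0.983199·0.725041 = 47.301822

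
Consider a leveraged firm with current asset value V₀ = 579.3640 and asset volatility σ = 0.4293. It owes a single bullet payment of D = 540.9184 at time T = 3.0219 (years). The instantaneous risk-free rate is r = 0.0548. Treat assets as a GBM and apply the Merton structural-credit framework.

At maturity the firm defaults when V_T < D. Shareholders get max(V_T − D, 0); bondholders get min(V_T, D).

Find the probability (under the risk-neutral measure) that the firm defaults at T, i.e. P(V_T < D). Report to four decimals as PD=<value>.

d₁ = [ln(V₀/D) + (r + σ²/2)T] / (σ√T)
   = [ln(579.3640/540.9184) + (0.0548 + 0.5·0.4293²)·3.0219] / (0.4293·√3.0219)
   = [0.068663 + 0.444066] / 0.746279 = 0.687047
d₂ = d₁ − σ√T = 0.687047 − 0.746279 = -0.059231
risk-neutral PD = N(−d₂) = N(0.059231) = 0.523616

PD=0.5236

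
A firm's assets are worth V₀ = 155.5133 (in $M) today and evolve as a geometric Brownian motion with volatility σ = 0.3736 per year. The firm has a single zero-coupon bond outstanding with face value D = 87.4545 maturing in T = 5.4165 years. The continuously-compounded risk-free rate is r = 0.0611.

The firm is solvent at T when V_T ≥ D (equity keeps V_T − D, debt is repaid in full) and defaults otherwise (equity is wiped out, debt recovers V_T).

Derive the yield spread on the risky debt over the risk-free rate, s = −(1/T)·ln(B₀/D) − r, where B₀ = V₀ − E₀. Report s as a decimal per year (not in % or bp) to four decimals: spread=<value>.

d₁ = [ln(V₀/D) + (r + σ²/2)T] / (σ√T)
   = [ln(155.5133/87.4545) + (0.0611 + 0.5·0.3736²)·5.4165] / (0.3736·√5.4165)
   = [0.575613 + 0.708957] / 0.869493 = 1.477378
d₂ = d₁ − σ√T = 1.477378 − 0.869493 = 0.607884
N(d₁) = 0.930213,  N(d₂) = 0.728368,  e^(−rT) = 0.718242
E₀ = V₀·N(d₁) − D·e^(−rT)·N(d₂)
   = 155.5133·0.930213 − 87.4545·0.718242·0.728368 = 98.909100
B₀ = V₀ − E₀ = 155.5133 − 98.909100 = 56.604200
spread = −(1/T)·ln(B₀/D) − r = −(1/5.4165)·ln(56.604200/87.4545) − 0.0611 = 0.01921671

spread=0.0192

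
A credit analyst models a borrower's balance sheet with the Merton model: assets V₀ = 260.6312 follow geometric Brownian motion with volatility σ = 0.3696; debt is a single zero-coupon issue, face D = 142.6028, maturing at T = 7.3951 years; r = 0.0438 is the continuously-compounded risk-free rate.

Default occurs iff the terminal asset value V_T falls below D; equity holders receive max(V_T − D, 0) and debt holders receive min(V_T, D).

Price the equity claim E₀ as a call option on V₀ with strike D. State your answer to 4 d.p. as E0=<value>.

E0=172.1838

d₁ = [ln(V₀/D) + (r + σ²/2)T] / (σ√T)
   = [ln(260.6312/142.6028) + (0.0438 + 0.5·0.3696²)·7.3951] / (0.3696·√7.3951)
   = [0.603043 + 0.829006] / 1.005088 = 1.424800
d₂ = d₁ − σ√T = 1.424800 − 1.005088 = 0.419713
N(d₁) = 0.922893,  N(d₂) = 0.662652,  e^(−rT) = 0.723319
E₀ = V₀·N(d₁) − D·e^(−rT)·N(d₂)
   = 260.6312·0.922893 − 142.6028·0.723319·0.662652 = 172.183817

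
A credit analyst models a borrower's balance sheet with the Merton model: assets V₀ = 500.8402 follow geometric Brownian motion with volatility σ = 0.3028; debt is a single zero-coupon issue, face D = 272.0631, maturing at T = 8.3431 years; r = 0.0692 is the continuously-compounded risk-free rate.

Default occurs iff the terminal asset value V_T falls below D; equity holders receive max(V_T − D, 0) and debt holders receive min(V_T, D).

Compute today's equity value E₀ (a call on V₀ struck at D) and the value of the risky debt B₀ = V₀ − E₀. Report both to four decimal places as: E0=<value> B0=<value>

E0=357.2047 B0=143.6355

d₁ = [ln(V₀/D) + (r + σ²/2)T] / (σ√T)
   = [ln(500.8402/272.0631) + (0.0692 + 0.5·0.3028²)·8.3431] / (0.3028·√8.3431)
   = [0.610253 + 0.959823] / 0.874620 = 1.795151
d₂ = d₁ − σ√T = 1.795151 − 0.874620 = 0.920531
N(d₁) = 0.963685,  N(d₂) = 0.821352,  e^(−rT) = 0.561388
E₀ = V₀·N(d₁) − D·e^(−rT)·N(d₂)
   = 500.8402·0.963685 − 272.0631·0.561388·0.821352 = 357.204661
B₀ = V₀ − E₀ = 500.8402 − 357.204661 = 143.635539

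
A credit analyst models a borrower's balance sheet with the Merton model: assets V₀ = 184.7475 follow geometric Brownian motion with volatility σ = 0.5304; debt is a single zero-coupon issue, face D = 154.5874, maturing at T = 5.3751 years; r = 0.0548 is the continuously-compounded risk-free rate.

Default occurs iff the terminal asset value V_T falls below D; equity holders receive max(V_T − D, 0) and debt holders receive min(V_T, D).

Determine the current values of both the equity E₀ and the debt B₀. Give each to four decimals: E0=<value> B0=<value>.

d₁ = [ln(V₀/D) + (r + σ²/2)T] / (σ√T)
   = [ln(184.7475/154.5874) + (0.0548 + 0.5·0.5304²)·5.3751] / (0.5304·√5.3751)
   = [0.178230 + 1.050628] / 1.229693 = 0.999321
d₂ = d₁ − σ√T = 0.999321 − 1.229693 = -0.230372
N(d₁) = 0.841180,  N(d₂) = 0.408901,  e^(−rT) = 0.744863
E₀ = V₀·N(d₁) − D·e^(−rT)·N(d₂)
   = 184.7475·0.841180 − 154.5874·0.744863·0.408901 = 108.322476
B₀ = V₀ − E₀ = 184.7475 − 108.322476 = 76.425024

E0=108.3225 B0=76.4250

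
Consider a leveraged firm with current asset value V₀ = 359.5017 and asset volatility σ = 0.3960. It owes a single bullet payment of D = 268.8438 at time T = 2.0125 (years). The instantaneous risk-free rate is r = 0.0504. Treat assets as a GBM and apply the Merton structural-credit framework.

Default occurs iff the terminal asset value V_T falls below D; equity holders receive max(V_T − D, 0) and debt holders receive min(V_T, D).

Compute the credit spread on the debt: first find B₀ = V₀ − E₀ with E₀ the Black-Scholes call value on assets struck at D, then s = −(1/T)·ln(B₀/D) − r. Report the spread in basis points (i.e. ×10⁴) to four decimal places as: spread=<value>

d₁ = [ln(V₀/D) + (r + σ²/2)T] / (σ√T)
   = [ln(359.5017/268.8438) + (0.0504 + 0.5·0.3960²)·2.0125] / (0.3960·√2.0125)
   = [0.290588 + 0.259226] / 0.561776 = 0.978708
d₂ = d₁ − σ√T = 0.978708 − 0.561776 = 0.416932
N(d₁) = 0.836138,  N(d₂) = 0.661636,  e^(−rT) = 0.903544
E₀ = V₀·N(d₁) − D·e^(−rT)·N(d₂)
   = 359.5017·0.836138 − 268.8438·0.903544·0.661636 = 139.873461
B₀ = V₀ − E₀ = 359.5017 − 139.873461 = 219.628239
spread = −(1/T)·ln(B₀/D) − r = −(1/2.0125)·ln(219.628239/268.8438) − 0.0504 = 0.05006919
in basis points: 0.05006919 × 10⁴ = 500.6919 bp

spread=500.6919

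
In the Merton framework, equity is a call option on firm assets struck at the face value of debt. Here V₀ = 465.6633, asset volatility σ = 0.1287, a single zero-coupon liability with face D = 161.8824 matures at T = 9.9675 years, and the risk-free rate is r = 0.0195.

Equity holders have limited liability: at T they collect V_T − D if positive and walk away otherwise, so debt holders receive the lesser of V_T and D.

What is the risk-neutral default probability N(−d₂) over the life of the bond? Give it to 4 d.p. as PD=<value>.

d₁ = [ln(V₀/D) + (r + σ²/2)T] / (σ√T)
   = [ln(465.6633/161.8824) + (0.0195 + 0.5·0.1287²)·9.9675] / (0.1287·√9.9675)
   = [1.056593 + 0.276916] / 0.406323 = 3.281890
d₂ = d₁ − σ√T = 3.281890 − 0.406323 = 2.875567
risk-neutral PD = N(−d₂) = N(-2.875567) = 0.002017

PD=0.0020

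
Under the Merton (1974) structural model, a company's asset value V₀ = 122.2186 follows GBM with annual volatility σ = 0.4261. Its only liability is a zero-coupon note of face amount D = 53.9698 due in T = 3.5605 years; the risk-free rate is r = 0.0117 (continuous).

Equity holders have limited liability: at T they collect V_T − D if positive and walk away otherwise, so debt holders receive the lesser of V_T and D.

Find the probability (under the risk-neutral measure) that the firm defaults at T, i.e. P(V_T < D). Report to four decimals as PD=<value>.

PD=0.2526

d₁ = [ln(V₀/D) + (r + σ²/2)T] / (σ√T)
   = [ln(122.2186/53.9698) + (0.0117 + 0.5·0.4261²)·3.5605] / (0.4261·√3.5605)
   = [0.817387 + 0.364882] / 0.804020 = 1.470446
d₂ = d₁ − σ√T = 1.470446 − 0.804020 = 0.666426
risk-neutral PD = N(−d₂) = N(-0.666426) = 0.252569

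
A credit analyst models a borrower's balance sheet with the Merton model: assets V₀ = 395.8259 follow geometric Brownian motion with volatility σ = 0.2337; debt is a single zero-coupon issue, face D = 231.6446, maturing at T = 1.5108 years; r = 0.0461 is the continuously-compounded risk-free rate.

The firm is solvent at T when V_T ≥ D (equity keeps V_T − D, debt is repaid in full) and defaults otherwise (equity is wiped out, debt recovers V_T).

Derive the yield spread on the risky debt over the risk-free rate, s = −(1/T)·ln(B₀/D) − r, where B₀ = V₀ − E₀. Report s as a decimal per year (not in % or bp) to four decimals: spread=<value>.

spread=0.0016

d₁ = [ln(V₀/D) + (r + σ²/2)T] / (σ√T)
   = [ln(395.8259/231.6446) + (0.0461 + 0.5·0.2337²)·1.5108] / (0.2337·√1.5108)
   = [0.535770 + 0.110905] / 0.287251 = 2.251250
d₂ = d₁ − σ√T = 2.251250 − 0.287251 = 1.963998
N(d₁) = 0.987815,  N(d₂) = 0.975235,  e^(−rT) = 0.932722
E₀ = V₀·N(d₁) − D·e^(−rT)·N(d₂)
   = 395.8259·0.987815 − 231.6446·0.932722·0.975235 = 180.293515
B₀ = V₀ − E₀ = 395.8259 − 180.293515 = 215.532385
spread = −(1/T)·ln(B₀/D) − r = −(1/1.5108)·ln(215.532385/231.6446) − 0.0461 = 0.00161851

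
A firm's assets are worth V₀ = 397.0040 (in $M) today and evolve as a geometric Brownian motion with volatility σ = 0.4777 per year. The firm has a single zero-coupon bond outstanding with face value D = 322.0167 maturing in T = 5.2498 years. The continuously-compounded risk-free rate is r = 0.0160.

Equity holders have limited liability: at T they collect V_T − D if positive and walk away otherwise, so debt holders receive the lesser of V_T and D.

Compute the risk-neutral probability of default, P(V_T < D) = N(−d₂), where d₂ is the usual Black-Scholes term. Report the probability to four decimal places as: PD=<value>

PD=0.6100

d₁ = [ln(V₀/D) + (r + σ²/2)T] / (σ√T)
   = [ln(397.0040/322.0167) + (0.0160 + 0.5·0.4777²)·5.2498] / (0.4777·√5.2498)
   = [0.209343 + 0.682992] / 1.094527 = 0.815270
d₂ = d₁ − σ√T = 0.815270 − 1.094527 = -0.279258
risk-neutral PD = N(−d₂) = N(0.279258) = 0.609977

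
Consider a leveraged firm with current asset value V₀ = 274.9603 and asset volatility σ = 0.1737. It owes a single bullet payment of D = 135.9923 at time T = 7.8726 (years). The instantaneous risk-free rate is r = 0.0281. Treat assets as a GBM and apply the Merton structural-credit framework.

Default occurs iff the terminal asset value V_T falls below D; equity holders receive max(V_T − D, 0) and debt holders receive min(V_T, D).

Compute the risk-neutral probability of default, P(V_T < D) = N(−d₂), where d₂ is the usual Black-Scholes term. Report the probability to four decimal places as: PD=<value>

PD=0.0490

d₁ = [ln(V₀/D) + (r + σ²/2)T] / (σ√T)
   = [ln(274.9603/135.9923) + (0.0281 + 0.5·0.1737²)·7.8726] / (0.1737·√7.8726)
   = [0.704028 + 0.339985] / 0.487370 = 2.142136
d₂ = d₁ − σ√T = 2.142136 − 0.487370 = 1.654766
risk-neutral PD = N(−d₂) = N(-1.654766) = 0.048986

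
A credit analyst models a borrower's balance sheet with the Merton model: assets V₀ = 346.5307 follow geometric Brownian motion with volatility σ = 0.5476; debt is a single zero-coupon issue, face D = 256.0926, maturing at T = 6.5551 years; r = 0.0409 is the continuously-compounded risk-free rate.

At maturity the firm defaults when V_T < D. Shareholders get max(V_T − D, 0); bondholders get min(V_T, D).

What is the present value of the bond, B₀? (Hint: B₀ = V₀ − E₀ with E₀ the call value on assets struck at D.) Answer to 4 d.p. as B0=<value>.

d₁ = [ln(V₀/D) + (r + σ²/2)T] / (σ√T)
   = [ln(346.5307/256.0926) + (0.0409 + 0.5·0.5476²)·6.5551] / (0.5476·√6.5551)
   = [0.302432 + 1.250929] / 1.402016 = 1.107948
d₂ = d₁ − σ√T = 1.107948 − 1.402016 = -0.294069
N(d₁) = 0.866058,  N(d₂) = 0.384353,  e^(−rT) = 0.764829
E₀ = V₀·N(d₁) − D·e^(−rT)·N(d₂)
   = 346.5307·0.866058 − 256.0926·0.764829·0.384353 = 224.833632
B₀ = V₀ − E₀ = 346.5307 − 224.833632 = 121.697068

B0=121.6971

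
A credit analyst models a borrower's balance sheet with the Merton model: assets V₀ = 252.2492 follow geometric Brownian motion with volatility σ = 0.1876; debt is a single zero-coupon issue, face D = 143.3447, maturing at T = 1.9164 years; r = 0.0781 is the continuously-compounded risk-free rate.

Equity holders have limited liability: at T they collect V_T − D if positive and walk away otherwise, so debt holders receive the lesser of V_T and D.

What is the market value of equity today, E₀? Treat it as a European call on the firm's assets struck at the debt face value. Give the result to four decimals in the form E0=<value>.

E0=128.8712

d₁ = [ln(V₀/D) + (r + σ²/2)T] / (σ√T)
   = [ln(252.2492/143.3447) + (0.0781 + 0.5·0.1876²)·1.9164] / (0.1876·√1.9164)
   = [0.565165 + 0.183394] / 0.259702 = 2.882372
d₂ = d₁ − σ√T = 2.882372 − 0.259702 = 2.622669
N(d₁) = 0.998027,  N(d₂) = 0.995638,  e^(−rT) = 0.860991
E₀ = V₀·N(d₁) − D·e^(−rT)·N(d₂)
   = 252.2492·0.998027 − 143.3447·0.860991·0.995638 = 128.871225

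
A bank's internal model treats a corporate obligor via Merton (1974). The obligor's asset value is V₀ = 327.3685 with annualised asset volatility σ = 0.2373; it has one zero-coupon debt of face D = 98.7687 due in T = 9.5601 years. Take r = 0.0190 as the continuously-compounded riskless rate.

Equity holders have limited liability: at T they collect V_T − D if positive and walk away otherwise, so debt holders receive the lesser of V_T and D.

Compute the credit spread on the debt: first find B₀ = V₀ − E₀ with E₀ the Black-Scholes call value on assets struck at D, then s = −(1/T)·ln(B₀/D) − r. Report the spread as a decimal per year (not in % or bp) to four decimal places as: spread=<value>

spread=0.0017

d₁ = [ln(V₀/D) + (r + σ²/2)T] / (σ√T)
   = [ln(327.3685/98.7687) + (0.0190 + 0.5·0.2373²)·9.5601] / (0.2373·√9.5601)
   = [1.198306 + 0.450813] / 0.733718 = 2.247620
d₂ = d₁ − σ√T = 2.247620 − 0.733718 = 1.513902
N(d₁) = 0.987700,  N(d₂) = 0.934975,  e^(−rT) = 0.833900
E₀ = V₀·N(d₁) − D·e^(−rT)·N(d₂)
   = 327.3685·0.987700 − 98.7687·0.833900·0.934975 = 246.334280
B₀ = V₀ − E₀ = 327.3685 − 246.334280 = 81.034220
spread = −(1/T)·ln(B₀/D) − r = −(1/9.5601)·ln(81.034220/98.7687) − 0.0190 = 0.00170158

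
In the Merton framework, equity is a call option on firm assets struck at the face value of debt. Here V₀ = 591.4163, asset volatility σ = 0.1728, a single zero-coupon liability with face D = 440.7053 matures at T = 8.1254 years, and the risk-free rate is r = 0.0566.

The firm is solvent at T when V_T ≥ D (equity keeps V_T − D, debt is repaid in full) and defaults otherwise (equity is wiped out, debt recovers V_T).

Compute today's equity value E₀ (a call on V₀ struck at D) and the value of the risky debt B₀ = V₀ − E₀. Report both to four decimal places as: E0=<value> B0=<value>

d₁ = [ln(V₀/D) + (r + σ²/2)T] / (σ√T)
   = [ln(591.4163/440.7053) + (0.0566 + 0.5·0.1728²)·8.1254] / (0.1728·√8.1254)
   = [0.294144 + 0.581209] / 0.492568 = 1.777121
d₂ = d₁ − σ√T = 1.777121 − 0.492568 = 1.284554
N(d₁) = 0.962226,  N(d₂) = 0.900526,  e^(−rT) = 0.631348
E₀ = V₀·N(d₁) − D·e^(−rT)·N(d₂)
   = 591.4163·0.962226 − 440.7053·0.631348·0.900526 = 318.515083
B₀ = V₀ − E₀ = 591.4163 − 318.515083 = 272.901217

E0=318.5151 B0=272.9012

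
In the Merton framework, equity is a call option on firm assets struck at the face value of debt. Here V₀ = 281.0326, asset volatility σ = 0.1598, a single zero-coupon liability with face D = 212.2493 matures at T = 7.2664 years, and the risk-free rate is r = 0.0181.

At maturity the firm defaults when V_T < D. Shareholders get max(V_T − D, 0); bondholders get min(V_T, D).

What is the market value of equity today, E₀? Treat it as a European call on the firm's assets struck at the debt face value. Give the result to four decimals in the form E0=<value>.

E0=103.7148

d₁ = [ln(V₀/D) + (r + σ²/2)T] / (σ√T)
   = [ln(281.0326/212.2493) + (0.0181 + 0.5·0.1598²)·7.2664] / (0.1598·√7.2664)
   = [0.280709 + 0.224299] / 0.430761 = 1.172363
d₂ = d₁ − σ√T = 1.172363 − 0.430761 = 0.741602
N(d₁) = 0.879474,  N(d₂) = 0.770836,  e^(−rT) = 0.876760
E₀ = V₀·N(d₁) − D·e^(−rT)·N(d₂)
   = 281.0326·0.879474 − 212.2493·0.876760·0.770836 = 103.714807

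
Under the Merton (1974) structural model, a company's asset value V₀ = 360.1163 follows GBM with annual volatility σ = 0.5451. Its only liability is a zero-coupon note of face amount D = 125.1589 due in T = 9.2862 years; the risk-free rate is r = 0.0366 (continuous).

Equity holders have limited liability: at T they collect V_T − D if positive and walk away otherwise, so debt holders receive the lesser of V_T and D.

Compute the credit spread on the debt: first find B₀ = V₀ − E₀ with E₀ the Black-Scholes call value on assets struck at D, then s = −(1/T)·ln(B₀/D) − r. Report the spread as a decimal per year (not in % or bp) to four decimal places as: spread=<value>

spread=0.0391

d₁ = [ln(V₀/D) + (r + σ²/2)T] / (σ√T)
   = [ln(360.1163/125.1589) + (0.0366 + 0.5·0.5451²)·9.2862] / (0.5451·√9.2862)
   = [1.056843 + 1.719498] / 1.661098 = 1.671389
d₂ = d₁ − σ√T = 1.671389 − 1.661098 = 0.010291
N(d₁) = 0.952678,  N(d₂) = 0.504106,  e^(−rT) = 0.711859
E₀ = V₀·N(d₁) − D·e^(−rT)·N(d₂)
   = 360.1163·0.952678 − 125.1589·0.711859·0.504106 = 298.161169
B₀ = V₀ − E₀ = 360.1163 − 298.161169 = 61.955131
spread = −(1/T)·ln(B₀/D) − r = −(1/9.2862)·ln(61.955131/125.1589) − 0.0366 = 0.03912244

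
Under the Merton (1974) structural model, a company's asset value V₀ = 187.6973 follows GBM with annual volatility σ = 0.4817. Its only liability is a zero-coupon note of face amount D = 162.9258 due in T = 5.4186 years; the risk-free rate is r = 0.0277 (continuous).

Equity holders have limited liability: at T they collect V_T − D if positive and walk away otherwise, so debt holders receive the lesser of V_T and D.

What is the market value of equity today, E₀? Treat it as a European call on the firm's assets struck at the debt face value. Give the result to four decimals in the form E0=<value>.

d₁ = [ln(V₀/D) + (r + σ²/2)T] / (σ√T)
   = [ln(187.6973/162.9258) + (0.0277 + 0.5·0.4817²)·5.4186] / (0.4817·√5.4186)
   = [0.141536 + 0.778747] / 1.121296 = 0.820732
d₂ = d₁ − σ√T = 0.820732 − 1.121296 = -0.300564
N(d₁) = 0.794100,  N(d₂) = 0.381873,  e^(−rT) = 0.860626
E₀ = V₀·N(d₁) − D·e^(−rT)·N(d₂)
   = 187.6973·0.794100 − 162.9258·0.860626·0.381873 = 95.504907

E0=95.5049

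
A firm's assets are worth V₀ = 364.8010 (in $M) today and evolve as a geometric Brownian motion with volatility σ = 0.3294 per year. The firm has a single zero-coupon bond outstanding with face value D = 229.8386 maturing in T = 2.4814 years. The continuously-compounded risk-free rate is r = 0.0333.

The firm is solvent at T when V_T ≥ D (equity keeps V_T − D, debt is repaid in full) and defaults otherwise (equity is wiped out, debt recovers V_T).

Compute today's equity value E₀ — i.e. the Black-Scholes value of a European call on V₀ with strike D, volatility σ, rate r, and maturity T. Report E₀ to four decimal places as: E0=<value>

d₁ = [ln(V₀/D) + (r + σ²/2)T] / (σ√T)
   = [ln(364.8010/229.8386) + (0.0333 + 0.5·0.3294²)·2.4814] / (0.3294·√2.4814)
   = [0.461975 + 0.217252] / 0.518886 = 1.309009
d₂ = d₁ − σ√T = 1.309009 − 0.518886 = 0.790123
N(d₁) = 0.904734,  N(d₂) = 0.785272,  e^(−rT) = 0.920691
E₀ = V₀·N(d₁) − D·e^(−rT)·N(d₂)
   = 364.8010·0.904734 − 229.8386·0.920691·0.785272 = 163.876293

E0=163.8763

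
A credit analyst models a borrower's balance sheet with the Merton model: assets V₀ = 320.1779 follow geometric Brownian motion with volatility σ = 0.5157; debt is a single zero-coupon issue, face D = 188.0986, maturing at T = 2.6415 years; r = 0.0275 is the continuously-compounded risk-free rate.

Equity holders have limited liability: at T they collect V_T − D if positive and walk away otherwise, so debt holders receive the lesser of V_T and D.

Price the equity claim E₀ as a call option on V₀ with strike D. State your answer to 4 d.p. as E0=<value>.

E0=171.2615

d₁ = [ln(V₀/D) + (r + σ²/2)T] / (σ√T)
   = [ln(320.1779/188.0986) + (0.0275 + 0.5·0.5157²)·2.6415] / (0.5157·√2.6415)
   = [0.531910 + 0.423890] / 0.838151 = 1.140368
d₂ = d₁ − σ√T = 1.140368 − 0.838151 = 0.302216
N(d₁) = 0.872933,  N(d₂) = 0.618756,  e^(−rT) = 0.929934
E₀ = V₀·N(d₁) − D·e^(−rT)·N(d₂)
   = 320.1779·0.872933 − 188.0986·0.929934·0.618756 = 171.261515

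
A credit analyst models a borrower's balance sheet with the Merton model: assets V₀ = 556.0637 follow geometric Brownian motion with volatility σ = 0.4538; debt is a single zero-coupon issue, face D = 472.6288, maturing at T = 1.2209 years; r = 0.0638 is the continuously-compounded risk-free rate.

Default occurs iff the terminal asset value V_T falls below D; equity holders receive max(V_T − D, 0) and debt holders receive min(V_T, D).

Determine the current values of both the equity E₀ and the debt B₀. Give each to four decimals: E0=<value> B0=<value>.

E0=168.5403 B0=387.5234

d₁ = [ln(V₀/D) + (r + σ²/2)T] / (σ√T)
   = [ln(556.0637/472.6288) + (0.0638 + 0.5·0.4538²)·1.2209] / (0.4538·√1.2209)
   = [0.162573 + 0.203606] / 0.501423 = 0.730278
d₂ = d₁ − σ√T = 0.730278 − 0.501423 = 0.228855
N(d₁) = 0.767390,  N(d₂) = 0.590509,  e^(−rT) = 0.925063
E₀ = V₀·N(d₁) − D·e^(−rT)·N(d₂)
   = 556.0637·0.767390 − 472.6288·0.925063·0.590509 = 168.540340
B₀ = V₀ − E₀ = 556.0637 − 168.540340 = 387.523360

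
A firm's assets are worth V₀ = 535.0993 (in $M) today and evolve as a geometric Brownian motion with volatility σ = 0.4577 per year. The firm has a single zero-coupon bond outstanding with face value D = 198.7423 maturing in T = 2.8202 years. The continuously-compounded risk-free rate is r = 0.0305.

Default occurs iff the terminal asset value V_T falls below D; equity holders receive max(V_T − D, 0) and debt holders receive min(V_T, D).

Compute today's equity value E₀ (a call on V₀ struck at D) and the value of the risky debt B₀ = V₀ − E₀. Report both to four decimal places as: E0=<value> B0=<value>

E0=361.0854 B0=174.0139

d₁ = [ln(V₀/D) + (r + σ²/2)T] / (σ√T)
   = [ln(535.0993/198.7423) + (0.0305 + 0.5·0.4577²)·2.8202] / (0.4577·√2.8202)
   = [0.990443 + 0.381417] / 0.768636 = 1.784798
d₂ = d₁ − σ√T = 1.784798 − 0.768636 = 1.016162
N(d₁) = 0.962853,  N(d₂) = 0.845224,  e^(−rT) = 0.917579
E₀ = V₀·N(d₁) − D·e^(−rT)·N(d₂)
   = 535.0993·0.962853 − 198.7423·0.917579·0.845224 = 361.085363
B₀ = V₀ − E₀ = 535.0993 − 361.085363 = 174.013937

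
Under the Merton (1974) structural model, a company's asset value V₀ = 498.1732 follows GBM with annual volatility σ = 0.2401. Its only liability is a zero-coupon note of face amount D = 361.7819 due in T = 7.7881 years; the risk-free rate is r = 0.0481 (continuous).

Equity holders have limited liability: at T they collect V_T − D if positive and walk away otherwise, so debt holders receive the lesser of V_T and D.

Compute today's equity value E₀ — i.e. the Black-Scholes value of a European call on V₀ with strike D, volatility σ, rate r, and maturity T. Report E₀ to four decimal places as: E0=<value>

E0=267.1026

d₁ = [ln(V₀/D) + (r + σ²/2)T] / (σ√T)
   = [ln(498.1732/361.7819) + (0.0481 + 0.5·0.2401²)·7.7881] / (0.2401·√7.7881)
   = [0.319906 + 0.599092] / 0.670051 = 1.371534
d₂ = d₁ − σ√T = 1.371534 − 0.670051 = 0.701483
N(d₁) = 0.914896,  N(d₂) = 0.758499,  e^(−rT) = 0.687559
E₀ = V₀·N(d₁) − D·e^(−rT)·N(d₂)
   = 498.1732·0.914896 − 361.7819·0.687559·0.758499 = 267.102591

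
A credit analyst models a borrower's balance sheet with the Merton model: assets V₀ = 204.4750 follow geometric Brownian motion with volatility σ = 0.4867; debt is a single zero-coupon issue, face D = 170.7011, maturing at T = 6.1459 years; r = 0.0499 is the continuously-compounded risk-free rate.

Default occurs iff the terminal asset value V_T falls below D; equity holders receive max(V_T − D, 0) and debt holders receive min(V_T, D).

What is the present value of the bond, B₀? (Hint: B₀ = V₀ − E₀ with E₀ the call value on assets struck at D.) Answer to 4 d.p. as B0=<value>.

d₁ = [ln(V₀/D) + (r + σ²/2)T] / (σ√T)
   = [ln(204.4750/170.7011) + (0.0499 + 0.5·0.4867²)·6.1459] / (0.4867·√6.1459)
   = [0.180532 + 1.034591] / 1.206574 = 1.007085
d₂ = d₁ − σ√T = 1.007085 − 1.206574 = -0.199489
N(d₁) = 0.843053,  N(d₂) = 0.420940,  e^(−rT) = 0.735886
E₀ = V₀·N(d₁) − D·e^(−rT)·N(d₂)
   = 204.4750·0.843053 − 170.7011·0.735886·0.420940 = 119.506259
B₀ = V₀ − E₀ = 204.4750 − 119.506259 = 84.968741

B0=84.9687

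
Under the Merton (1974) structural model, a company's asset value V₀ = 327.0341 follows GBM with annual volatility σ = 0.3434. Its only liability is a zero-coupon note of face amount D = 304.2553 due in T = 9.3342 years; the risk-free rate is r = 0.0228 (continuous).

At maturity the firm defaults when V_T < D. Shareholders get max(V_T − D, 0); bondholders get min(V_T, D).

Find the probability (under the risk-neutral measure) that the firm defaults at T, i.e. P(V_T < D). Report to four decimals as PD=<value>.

PD=0.5998

d₁ = [ln(V₀/D) + (r + σ²/2)T] / (σ√T)
   = [ln(327.0341/304.2553) + (0.0228 + 0.5·0.3434²)·9.3342] / (0.3434·√9.3342)
   = [0.072197 + 0.763181] / 1.049153 = 0.796240
d₂ = d₁ − σ√T = 0.796240 − 1.049153 = -0.252913
risk-neutral PD = N(−d₂) = N(0.252913) = 0.599832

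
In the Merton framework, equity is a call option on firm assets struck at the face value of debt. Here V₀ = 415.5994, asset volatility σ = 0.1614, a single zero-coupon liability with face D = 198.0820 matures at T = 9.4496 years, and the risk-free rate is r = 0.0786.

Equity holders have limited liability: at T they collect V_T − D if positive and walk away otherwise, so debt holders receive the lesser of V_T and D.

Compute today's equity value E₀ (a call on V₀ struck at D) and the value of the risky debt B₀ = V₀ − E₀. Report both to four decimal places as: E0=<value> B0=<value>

d₁ = [ln(V₀/D) + (r + σ²/2)T] / (σ√T)
   = [ln(415.5994/198.0820) + (0.0786 + 0.5·0.1614²)·9.4496] / (0.1614·√9.4496)
   = [0.741041 + 0.865819] / 0.496147 = 3.238678
d₂ = d₁ − σ√T = 3.238678 − 0.496147 = 2.742532
N(d₁) = 0.999400,  N(d₂) = 0.996952,  e^(−rT) = 0.475809
E₀ = V₀·N(d₁) − D·e^(−rT)·N(d₂)
   = 415.5994·0.999400 − 198.0820·0.475809·0.996952 = 321.387954
B₀ = V₀ − E₀ = 415.5994 − 321.387954 = 94.211446

E0=321.3880 B0=94.2114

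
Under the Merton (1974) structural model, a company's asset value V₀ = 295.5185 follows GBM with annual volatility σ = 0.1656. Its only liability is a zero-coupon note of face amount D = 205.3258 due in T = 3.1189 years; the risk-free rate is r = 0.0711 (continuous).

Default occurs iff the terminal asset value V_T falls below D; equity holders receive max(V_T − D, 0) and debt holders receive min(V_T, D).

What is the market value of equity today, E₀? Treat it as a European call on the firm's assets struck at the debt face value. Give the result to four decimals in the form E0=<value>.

d₁ = [ln(V₀/D) + (r + σ²/2)T] / (σ√T)
   = [ln(295.5185/205.3258) + (0.0711 + 0.5·0.1656²)·3.1189] / (0.1656·√3.1189)
   = [0.364133 + 0.264519] / 0.292456 = 2.149560
d₂ = d₁ − σ√T = 2.149560 − 0.292456 = 1.857104
N(d₁) = 0.984205,  N(d₂) = 0.968352,  e^(−rT) = 0.801113
E₀ = V₀·N(d₁) − D·e^(−rT)·N(d₂)
   = 295.5185·0.984205 − 205.3258·0.801113·0.968352 = 131.567482

E0=131.5675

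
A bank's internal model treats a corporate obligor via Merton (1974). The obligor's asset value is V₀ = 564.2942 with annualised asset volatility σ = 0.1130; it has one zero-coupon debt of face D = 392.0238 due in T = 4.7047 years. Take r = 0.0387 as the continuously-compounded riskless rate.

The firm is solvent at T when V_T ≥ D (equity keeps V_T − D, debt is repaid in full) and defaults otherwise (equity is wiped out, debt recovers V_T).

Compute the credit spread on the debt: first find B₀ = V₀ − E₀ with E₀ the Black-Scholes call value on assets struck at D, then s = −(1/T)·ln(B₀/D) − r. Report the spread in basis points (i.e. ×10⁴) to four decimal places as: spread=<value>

spread=3.0634

d₁ = [ln(V₀/D) + (r + σ²/2)T] / (σ√T)
   = [ln(564.2942/392.0238) + (0.0387 + 0.5·0.1130²)·4.7047] / (0.1130·√4.7047)
   = [0.364253 + 0.212109] / 0.245101 = 2.351533
d₂ = d₁ − σ√T = 2.351533 − 0.245101 = 2.106433
N(d₁) = 0.990652,  N(d₂) = 0.982417,  e^(−rT) = 0.833541
E₀ = V₀·N(d₁) − D·e^(−rT)·N(d₂)
   = 564.2942·0.990652 − 392.0238·0.833541·0.982417 = 237.996735
B₀ = V₀ − E₀ = 564.2942 − 237.996735 = 326.297465
spread = −(1/T)·ln(B₀/D) − r = −(1/4.7047)·ln(326.297465/392.0238) − 0.0387 = 0.00030634
in basis points: 0.00030634 × 10⁴ = 3.0634 bp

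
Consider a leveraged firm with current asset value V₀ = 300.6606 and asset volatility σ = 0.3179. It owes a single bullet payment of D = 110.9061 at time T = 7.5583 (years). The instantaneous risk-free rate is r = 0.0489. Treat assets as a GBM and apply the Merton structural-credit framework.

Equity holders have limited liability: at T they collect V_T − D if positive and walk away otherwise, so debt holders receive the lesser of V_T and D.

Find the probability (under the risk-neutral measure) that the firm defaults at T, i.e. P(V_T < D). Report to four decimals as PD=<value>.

PD=0.1299

d₁ = [ln(V₀/D) + (r + σ²/2)T] / (σ√T)
   = [ln(300.6606/110.9061) + (0.0489 + 0.5·0.3179²)·7.5583] / (0.3179·√7.5583)
   = [0.997298 + 0.751523] / 0.873982 = 2.000981
d₂ = d₁ − σ√T = 2.000981 − 0.873982 = 1.126998
risk-neutral PD = N(−d₂) = N(-1.126998) = 0.129872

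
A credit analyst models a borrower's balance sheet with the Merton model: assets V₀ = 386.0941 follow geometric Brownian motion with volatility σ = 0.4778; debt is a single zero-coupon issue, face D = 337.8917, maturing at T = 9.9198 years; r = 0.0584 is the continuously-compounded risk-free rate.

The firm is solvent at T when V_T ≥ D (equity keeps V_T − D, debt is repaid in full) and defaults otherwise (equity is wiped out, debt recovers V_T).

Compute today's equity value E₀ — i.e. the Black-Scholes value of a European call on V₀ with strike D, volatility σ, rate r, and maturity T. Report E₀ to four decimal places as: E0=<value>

d₁ = [ln(V₀/D) + (r + σ²/2)T] / (σ√T)
   = [ln(386.0941/337.8917) + (0.0584 + 0.5·0.4778²)·9.9198] / (0.4778·√9.9198)
   = [0.133356 + 1.711626] / 1.504865 = 1.226011
d₂ = d₁ − σ√T = 1.226011 − 1.504865 = -0.278854
N(d₁) = 0.889903,  N(d₂) = 0.390178,  e^(−rT) = 0.560281
E₀ = V₀·N(d₁) − D·e^(−rT)·N(d₂)
   = 386.0941·0.889903 − 337.8917·0.560281·0.390178 = 269.719815

E0=269.7198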